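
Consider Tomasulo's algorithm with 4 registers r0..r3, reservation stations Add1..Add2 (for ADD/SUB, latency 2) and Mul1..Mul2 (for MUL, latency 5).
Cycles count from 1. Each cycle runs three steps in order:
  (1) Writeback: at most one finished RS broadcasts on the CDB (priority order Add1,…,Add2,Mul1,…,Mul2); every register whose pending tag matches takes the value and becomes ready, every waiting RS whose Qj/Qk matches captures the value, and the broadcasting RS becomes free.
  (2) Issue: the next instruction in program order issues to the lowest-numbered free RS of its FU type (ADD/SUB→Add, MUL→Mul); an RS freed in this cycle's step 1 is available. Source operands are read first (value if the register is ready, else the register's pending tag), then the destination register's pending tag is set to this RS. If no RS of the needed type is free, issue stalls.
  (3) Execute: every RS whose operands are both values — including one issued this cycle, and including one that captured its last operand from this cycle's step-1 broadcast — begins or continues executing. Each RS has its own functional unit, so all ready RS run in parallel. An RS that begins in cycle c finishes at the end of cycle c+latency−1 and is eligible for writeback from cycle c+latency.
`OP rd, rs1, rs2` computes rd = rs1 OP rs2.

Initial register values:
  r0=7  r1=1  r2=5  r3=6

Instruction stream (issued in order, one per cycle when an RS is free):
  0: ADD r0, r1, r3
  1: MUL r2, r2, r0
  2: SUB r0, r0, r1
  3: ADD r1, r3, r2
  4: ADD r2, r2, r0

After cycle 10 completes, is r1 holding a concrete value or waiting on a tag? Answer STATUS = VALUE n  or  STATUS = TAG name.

STATUS = TAG Add2

cycle 1: issue ADD r0<-Add1 // r0:Add1,r1:1,r2:5,r3:6
cycle 2: issue MUL r2<-Mul1 // r0:Add1,r1:1,r2:Mul1,r3:6
cycle 3: CDB Add1=7; issue SUB r0<-Add1 // r0:Add1,r1:1,r2:Mul1,r3:6
cycle 4: issue ADD r1<-Add2 // r0:Add1,r1:Add2,r2:Mul1,r3:6
cycle 5: CDB Add1=6; issue ADD r2<-Add1 // r0:6,r1:Add2,r2:Add1,r3:6
cycle 6: - // r0:6,r1:Add2,r2:Add1,r3:6
cycle 7: - // r0:6,r1:Add2,r2:Add1,r3:6
cycle 8: CDB Mul1=35 // r0:6,r1:Add2,r2:Add1,r3:6
cycle 9: - // r0:6,r1:Add2,r2:Add1,r3:6
cycle 10: CDB Add1=41 // r0:6,r1:Add2,r2:41,r3:6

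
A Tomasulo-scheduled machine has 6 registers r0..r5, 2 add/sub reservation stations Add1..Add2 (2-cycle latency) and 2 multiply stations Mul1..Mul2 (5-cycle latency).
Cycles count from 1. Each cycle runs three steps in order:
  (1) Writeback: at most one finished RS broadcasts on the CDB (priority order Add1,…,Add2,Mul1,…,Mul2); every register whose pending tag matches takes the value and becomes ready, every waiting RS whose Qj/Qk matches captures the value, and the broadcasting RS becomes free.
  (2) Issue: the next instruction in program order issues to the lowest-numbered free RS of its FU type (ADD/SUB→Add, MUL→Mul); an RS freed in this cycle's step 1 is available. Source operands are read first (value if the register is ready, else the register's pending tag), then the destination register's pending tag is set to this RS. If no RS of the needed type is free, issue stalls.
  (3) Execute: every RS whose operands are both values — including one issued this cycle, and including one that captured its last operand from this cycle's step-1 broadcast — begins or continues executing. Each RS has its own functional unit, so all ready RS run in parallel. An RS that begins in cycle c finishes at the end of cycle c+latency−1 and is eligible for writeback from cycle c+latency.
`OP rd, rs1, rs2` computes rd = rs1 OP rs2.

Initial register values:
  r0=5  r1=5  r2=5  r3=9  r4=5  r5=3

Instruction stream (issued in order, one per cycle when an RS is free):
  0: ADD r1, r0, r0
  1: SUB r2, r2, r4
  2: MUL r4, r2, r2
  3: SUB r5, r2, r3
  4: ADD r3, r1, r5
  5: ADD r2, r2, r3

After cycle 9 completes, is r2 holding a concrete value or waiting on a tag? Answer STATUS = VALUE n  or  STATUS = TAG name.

STATUS = TAG Add1

cycle 1: issue ADD r1<-Add1 // r0:5,r1:Add1,r2:5,r3:9,r4:5,r5:3
cycle 2: issue SUB r2<-Add2 // r0:5,r1:Add1,r2:Add2,r3:9,r4:5,r5:3
cycle 3: CDB Add1=10; issue MUL r4<-Mul1 // r0:5,r1:10,r2:Add2,r3:9,r4:Mul1,r5:3
cycle 4: CDB Add2=0; issue SUB r5<-Add1 // r0:5,r1:10,r2:0,r3:9,r4:Mul1,r5:Add1
cycle 5: issue ADD r3<-Add2 // r0:5,r1:10,r2:0,r3:Add2,r4:Mul1,r5:Add1
cycle 6: CDB Add1=-9; issue ADD r2<-Add1 // r0:5,r1:10,r2:Add1,r3:Add2,r4:Mul1,r5:-9
cycle 7: - // r0:5,r1:10,r2:Add1,r3:Add2,r4:Mul1,r5:-9
cycle 8: CDB Add2=1 // r0:5,r1:10,r2:Add1,r3:1,r4:Mul1,r5:-9
cycle 9: CDB Mul1=0 // r0:5,r1:10,r2:Add1,r3:1,r4:0,r5:-9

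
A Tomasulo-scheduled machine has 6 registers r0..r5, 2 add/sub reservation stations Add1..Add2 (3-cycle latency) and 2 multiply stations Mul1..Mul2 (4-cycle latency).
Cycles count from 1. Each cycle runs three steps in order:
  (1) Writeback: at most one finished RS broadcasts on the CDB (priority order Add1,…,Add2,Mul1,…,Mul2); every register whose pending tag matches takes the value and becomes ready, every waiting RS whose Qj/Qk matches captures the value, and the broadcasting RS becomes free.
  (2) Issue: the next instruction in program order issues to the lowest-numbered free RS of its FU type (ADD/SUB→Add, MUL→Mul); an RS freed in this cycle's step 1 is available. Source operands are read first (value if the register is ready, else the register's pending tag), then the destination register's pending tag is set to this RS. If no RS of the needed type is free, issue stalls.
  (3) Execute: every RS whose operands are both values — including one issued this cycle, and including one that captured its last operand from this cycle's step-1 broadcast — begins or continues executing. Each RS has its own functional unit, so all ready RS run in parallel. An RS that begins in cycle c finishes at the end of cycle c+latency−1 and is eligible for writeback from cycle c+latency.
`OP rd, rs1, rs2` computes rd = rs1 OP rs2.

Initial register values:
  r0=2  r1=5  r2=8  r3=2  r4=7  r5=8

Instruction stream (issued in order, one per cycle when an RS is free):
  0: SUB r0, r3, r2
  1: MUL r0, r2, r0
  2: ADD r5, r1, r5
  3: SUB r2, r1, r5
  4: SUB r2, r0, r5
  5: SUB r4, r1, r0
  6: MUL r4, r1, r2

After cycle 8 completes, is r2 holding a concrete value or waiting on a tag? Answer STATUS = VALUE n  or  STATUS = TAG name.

cycle 1: issue SUB r0<-Add1 // r0:Add1,r1:5,r2:8,r3:2,r4:7,r5:8
cycle 2: issue MUL r0<-Mul1 // r0:Mul1,r1:5,r2:8,r3:2,r4:7,r5:8
cycle 3: issue ADD r5<-Add2 // r0:Mul1,r1:5,r2:8,r3:2,r4:7,r5:Add2
cycle 4: CDB Add1=-6; issue SUB r2<-Add1 // r0:Mul1,r1:5,r2:Add1,r3:2,r4:7,r5:Add2
cycle 5: stall // r0:Mul1,r1:5,r2:Add1,r3:2,r4:7,r5:Add2
cycle 6: CDB Add2=13; issue SUB r2<-Add2 // r0:Mul1,r1:5,r2:Add2,r3:2,r4:7,r5:13
cycle 7: stall // r0:Mul1,r1:5,r2:Add2,r3:2,r4:7,r5:13
cycle 8: CDB Mul1=-48; stall // r0:-48,r1:5,r2:Add2,r3:2,r4:7,r5:13

STATUS = TAG Add2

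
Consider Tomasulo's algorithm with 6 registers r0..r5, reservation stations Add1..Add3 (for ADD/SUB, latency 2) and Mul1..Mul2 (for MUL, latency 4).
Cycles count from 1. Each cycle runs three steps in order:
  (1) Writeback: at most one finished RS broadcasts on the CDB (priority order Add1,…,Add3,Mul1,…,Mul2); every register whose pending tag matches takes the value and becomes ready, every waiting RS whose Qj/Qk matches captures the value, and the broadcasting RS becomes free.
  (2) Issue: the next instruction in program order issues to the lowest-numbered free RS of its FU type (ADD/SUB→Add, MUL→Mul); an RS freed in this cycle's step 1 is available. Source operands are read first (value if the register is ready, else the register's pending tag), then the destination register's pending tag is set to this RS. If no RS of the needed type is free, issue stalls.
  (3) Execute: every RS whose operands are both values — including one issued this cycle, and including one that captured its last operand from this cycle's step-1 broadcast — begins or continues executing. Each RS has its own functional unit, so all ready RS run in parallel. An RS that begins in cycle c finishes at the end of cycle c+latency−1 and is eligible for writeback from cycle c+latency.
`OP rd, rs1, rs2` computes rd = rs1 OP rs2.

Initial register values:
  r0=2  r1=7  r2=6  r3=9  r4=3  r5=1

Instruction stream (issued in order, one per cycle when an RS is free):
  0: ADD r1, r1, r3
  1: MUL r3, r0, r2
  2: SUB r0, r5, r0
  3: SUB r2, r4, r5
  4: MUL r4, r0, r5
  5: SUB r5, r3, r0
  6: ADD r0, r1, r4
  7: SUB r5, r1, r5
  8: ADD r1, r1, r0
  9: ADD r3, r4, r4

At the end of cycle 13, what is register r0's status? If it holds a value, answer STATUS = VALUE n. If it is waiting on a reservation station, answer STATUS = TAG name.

c1: issue ADD r1<-Add1 | r0:2,r1:Add1,r2:6,r3:9,r4:3,r5:1
c2: issue MUL r3<-Mul1 | r0:2,r1:Add1,r2:6,r3:Mul1,r4:3,r5:1
c3: CDB Add1=16; issue SUB r0<-Add1 | r0:Add1,r1:16,r2:6,r3:Mul1,r4:3,r5:1
c4: issue SUB r2<-Add2 | r0:Add1,r1:16,r2:Add2,r3:Mul1,r4:3,r5:1
c5: CDB Add1=-1; issue MUL r4<-Mul2 | r0:-1,r1:16,r2:Add2,r3:Mul1,r4:Mul2,r5:1
c6: CDB Add2=2; issue SUB r5<-Add1 | r0:-1,r1:16,r2:2,r3:Mul1,r4:Mul2,r5:Add1
c7: CDB Mul1=12; issue ADD r0<-Add2 | r0:Add2,r1:16,r2:2,r3:12,r4:Mul2,r5:Add1
c8: issue SUB r5<-Add3 | r0:Add2,r1:16,r2:2,r3:12,r4:Mul2,r5:Add3
c9: CDB Add1=13; issue ADD r1<-Add1 | r0:Add2,r1:Add1,r2:2,r3:12,r4:Mul2,r5:Add3
c10: CDB Mul2=-1; stall | r0:Add2,r1:Add1,r2:2,r3:12,r4:-1,r5:Add3
c11: CDB Add3=3; issue ADD r3<-Add3 | r0:Add2,r1:Add1,r2:2,r3:Add3,r4:-1,r5:3
c12: CDB Add2=15 | r0:15,r1:Add1,r2:2,r3:Add3,r4:-1,r5:3
c13: CDB Add3=-2 | r0:15,r1:Add1,r2:2,r3:-2,r4:-1,r5:3

STATUS = VALUE 15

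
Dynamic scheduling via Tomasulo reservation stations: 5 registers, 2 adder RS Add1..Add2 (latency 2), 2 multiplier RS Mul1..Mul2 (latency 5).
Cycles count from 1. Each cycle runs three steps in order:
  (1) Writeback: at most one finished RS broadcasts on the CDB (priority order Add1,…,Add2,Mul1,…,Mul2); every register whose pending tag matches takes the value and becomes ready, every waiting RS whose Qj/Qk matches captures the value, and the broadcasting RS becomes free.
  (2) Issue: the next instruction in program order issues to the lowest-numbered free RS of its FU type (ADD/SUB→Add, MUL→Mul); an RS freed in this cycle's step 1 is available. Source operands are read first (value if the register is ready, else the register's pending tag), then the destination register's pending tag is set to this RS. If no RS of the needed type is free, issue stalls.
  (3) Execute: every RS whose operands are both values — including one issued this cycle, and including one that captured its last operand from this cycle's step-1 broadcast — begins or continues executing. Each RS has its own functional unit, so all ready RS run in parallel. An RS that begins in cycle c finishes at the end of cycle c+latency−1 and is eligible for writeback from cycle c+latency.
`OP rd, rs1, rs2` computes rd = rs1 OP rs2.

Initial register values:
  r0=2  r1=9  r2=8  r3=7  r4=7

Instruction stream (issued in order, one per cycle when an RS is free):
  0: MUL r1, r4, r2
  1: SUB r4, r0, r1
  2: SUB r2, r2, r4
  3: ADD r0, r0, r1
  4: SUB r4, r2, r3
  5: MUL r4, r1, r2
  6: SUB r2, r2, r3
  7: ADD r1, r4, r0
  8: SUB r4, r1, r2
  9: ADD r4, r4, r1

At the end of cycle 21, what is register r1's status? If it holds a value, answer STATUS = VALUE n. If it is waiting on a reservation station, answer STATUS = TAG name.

STATUS = VALUE 3530

  c1: issue MUL r1<-Mul1  regs: r0:2,r1:Mul1,r2:8,r3:7,r4:7
  c2: issue SUB r4<-Add1  regs: r0:2,r1:Mul1,r2:8,r3:7,r4:Add1
  c3: issue SUB r2<-Add2  regs: r0:2,r1:Mul1,r2:Add2,r3:7,r4:Add1
  c4: stall  regs: r0:2,r1:Mul1,r2:Add2,r3:7,r4:Add1
  c5: stall  regs: r0:2,r1:Mul1,r2:Add2,r3:7,r4:Add1
  c6: CDB Mul1=56; stall  regs: r0:2,r1:56,r2:Add2,r3:7,r4:Add1
  c7: stall  regs: r0:2,r1:56,r2:Add2,r3:7,r4:Add1
  c8: CDB Add1=-54; issue ADD r0<-Add1  regs: r0:Add1,r1:56,r2:Add2,r3:7,r4:-54
  c9: stall  regs: r0:Add1,r1:56,r2:Add2,r3:7,r4:-54
  c10: CDB Add1=58; issue SUB r4<-Add1  regs: r0:58,r1:56,r2:Add2,r3:7,r4:Add1
  c11: CDB Add2=62; issue MUL r4<-Mul1  regs: r0:58,r1:56,r2:62,r3:7,r4:Mul1
  c12: issue SUB r2<-Add2  regs: r0:58,r1:56,r2:Add2,r3:7,r4:Mul1
  c13: CDB Add1=55; issue ADD r1<-Add1  regs: r0:58,r1:Add1,r2:Add2,r3:7,r4:Mul1
  c14: CDB Add2=55; issue SUB r4<-Add2  regs: r0:58,r1:Add1,r2:55,r3:7,r4:Add2
  c15: stall  regs: r0:58,r1:Add1,r2:55,r3:7,r4:Add2
  c16: CDB Mul1=3472; stall  regs: r0:58,r1:Add1,r2:55,r3:7,r4:Add2
  c17: stall  regs: r0:58,r1:Add1,r2:55,r3:7,r4:Add2
  c18: CDB Add1=3530; issue ADD r4<-Add1  regs: r0:58,r1:3530,r2:55,r3:7,r4:Add1
  c19: -  regs: r0:58,r1:3530,r2:55,r3:7,r4:Add1
  c20: CDB Add2=3475  regs: r0:58,r1:3530,r2:55,r3:7,r4:Add1
  c21: -  regs: r0:58,r1:3530,r2:55,r3:7,r4:Add1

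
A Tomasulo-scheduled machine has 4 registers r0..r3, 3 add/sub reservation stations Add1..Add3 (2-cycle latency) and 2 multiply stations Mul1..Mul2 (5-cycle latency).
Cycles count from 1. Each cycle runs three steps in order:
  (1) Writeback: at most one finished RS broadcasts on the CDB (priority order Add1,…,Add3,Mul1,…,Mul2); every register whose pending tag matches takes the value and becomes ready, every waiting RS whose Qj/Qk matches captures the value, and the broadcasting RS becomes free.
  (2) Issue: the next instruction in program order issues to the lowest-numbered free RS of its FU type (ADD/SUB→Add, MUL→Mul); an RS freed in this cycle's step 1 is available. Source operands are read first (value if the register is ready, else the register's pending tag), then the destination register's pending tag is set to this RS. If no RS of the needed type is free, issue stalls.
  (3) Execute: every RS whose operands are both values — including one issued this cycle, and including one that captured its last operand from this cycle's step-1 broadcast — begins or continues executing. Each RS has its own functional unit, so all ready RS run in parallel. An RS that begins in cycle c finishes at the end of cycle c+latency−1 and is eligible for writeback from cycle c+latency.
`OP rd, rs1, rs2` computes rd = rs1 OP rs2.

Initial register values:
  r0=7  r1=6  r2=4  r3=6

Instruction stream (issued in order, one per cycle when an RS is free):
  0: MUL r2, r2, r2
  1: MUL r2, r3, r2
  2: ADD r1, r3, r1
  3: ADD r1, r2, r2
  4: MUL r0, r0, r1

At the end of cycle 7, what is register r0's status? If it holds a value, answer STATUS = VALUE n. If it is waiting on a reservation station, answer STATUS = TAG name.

STATUS = TAG Mul1

c1: issue MUL r2<-Mul1 | r0:7,r1:6,r2:Mul1,r3:6
c2: issue MUL r2<-Mul2 | r0:7,r1:6,r2:Mul2,r3:6
c3: issue ADD r1<-Add1 | r0:7,r1:Add1,r2:Mul2,r3:6
c4: issue ADD r1<-Add2 | r0:7,r1:Add2,r2:Mul2,r3:6
c5: CDB Add1=12; stall | r0:7,r1:Add2,r2:Mul2,r3:6
c6: CDB Mul1=16; issue MUL r0<-Mul1 | r0:Mul1,r1:Add2,r2:Mul2,r3:6
c7: - | r0:Mul1,r1:Add2,r2:Mul2,r3:6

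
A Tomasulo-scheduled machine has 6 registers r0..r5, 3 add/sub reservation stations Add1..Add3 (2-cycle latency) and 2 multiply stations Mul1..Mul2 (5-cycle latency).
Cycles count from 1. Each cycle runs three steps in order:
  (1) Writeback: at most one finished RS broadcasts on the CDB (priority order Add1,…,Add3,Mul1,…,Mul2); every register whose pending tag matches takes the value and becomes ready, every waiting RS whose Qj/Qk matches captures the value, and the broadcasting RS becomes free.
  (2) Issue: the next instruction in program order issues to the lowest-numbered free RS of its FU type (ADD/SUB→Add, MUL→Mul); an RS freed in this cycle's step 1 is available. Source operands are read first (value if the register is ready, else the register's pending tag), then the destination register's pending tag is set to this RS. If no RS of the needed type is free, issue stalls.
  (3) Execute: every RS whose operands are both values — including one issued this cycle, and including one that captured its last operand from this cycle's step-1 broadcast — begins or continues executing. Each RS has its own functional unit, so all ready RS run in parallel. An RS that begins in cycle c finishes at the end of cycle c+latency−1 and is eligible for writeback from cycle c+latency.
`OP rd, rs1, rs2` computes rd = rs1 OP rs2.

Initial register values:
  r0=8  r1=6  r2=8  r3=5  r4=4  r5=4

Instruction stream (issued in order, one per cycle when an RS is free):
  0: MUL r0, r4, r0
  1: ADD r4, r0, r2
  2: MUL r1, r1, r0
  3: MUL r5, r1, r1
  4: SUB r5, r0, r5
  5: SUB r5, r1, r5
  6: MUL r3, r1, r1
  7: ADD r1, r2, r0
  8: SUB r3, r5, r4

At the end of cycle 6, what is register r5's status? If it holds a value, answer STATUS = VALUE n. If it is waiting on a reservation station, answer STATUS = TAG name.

STATUS = TAG Mul1

cycle 1: issue MUL r0<-Mul1 // r0:Mul1,r1:6,r2:8,r3:5,r4:4,r5:4
cycle 2: issue ADD r4<-Add1 // r0:Mul1,r1:6,r2:8,r3:5,r4:Add1,r5:4
cycle 3: issue MUL r1<-Mul2 // r0:Mul1,r1:Mul2,r2:8,r3:5,r4:Add1,r5:4
cycle 4: stall // r0:Mul1,r1:Mul2,r2:8,r3:5,r4:Add1,r5:4
cycle 5: stall // r0:Mul1,r1:Mul2,r2:8,r3:5,r4:Add1,r5:4
cycle 6: CDB Mul1=32; issue MUL r5<-Mul1 // r0:32,r1:Mul2,r2:8,r3:5,r4:Add1,r5:Mul1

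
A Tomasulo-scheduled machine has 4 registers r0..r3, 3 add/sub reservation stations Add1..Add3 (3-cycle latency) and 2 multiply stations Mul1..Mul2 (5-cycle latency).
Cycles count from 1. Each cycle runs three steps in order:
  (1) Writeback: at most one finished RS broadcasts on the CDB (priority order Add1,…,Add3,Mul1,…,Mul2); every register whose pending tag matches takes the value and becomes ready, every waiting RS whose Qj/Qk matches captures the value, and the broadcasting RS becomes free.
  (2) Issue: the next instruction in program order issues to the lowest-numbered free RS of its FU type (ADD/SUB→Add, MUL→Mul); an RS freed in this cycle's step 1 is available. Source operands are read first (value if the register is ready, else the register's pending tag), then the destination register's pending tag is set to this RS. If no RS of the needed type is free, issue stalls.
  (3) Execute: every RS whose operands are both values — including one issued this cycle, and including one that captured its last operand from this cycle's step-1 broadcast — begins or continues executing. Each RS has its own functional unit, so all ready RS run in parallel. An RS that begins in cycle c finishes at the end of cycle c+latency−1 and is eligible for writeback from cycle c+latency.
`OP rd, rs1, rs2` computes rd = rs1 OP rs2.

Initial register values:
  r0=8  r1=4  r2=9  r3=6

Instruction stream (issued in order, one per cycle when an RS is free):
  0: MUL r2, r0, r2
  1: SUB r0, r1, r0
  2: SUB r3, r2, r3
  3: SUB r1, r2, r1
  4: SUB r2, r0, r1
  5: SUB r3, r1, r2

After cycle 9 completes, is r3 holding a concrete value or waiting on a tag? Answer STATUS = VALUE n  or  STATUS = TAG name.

  c1: issue MUL r2<-Mul1  regs: r0:8,r1:4,r2:Mul1,r3:6
  c2: issue SUB r0<-Add1  regs: r0:Add1,r1:4,r2:Mul1,r3:6
  c3: issue SUB r3<-Add2  regs: r0:Add1,r1:4,r2:Mul1,r3:Add2
  c4: issue SUB r1<-Add3  regs: r0:Add1,r1:Add3,r2:Mul1,r3:Add2
  c5: CDB Add1=-4; issue SUB r2<-Add1  regs: r0:-4,r1:Add3,r2:Add1,r3:Add2
  c6: CDB Mul1=72; stall  regs: r0:-4,r1:Add3,r2:Add1,r3:Add2
  c7: stall  regs: r0:-4,r1:Add3,r2:Add1,r3:Add2
  c8: stall  regs: r0:-4,r1:Add3,r2:Add1,r3:Add2
  c9: CDB Add2=66; issue SUB r3<-Add2  regs: r0:-4,r1:Add3,r2:Add1,r3:Add2

STATUS = TAG Add2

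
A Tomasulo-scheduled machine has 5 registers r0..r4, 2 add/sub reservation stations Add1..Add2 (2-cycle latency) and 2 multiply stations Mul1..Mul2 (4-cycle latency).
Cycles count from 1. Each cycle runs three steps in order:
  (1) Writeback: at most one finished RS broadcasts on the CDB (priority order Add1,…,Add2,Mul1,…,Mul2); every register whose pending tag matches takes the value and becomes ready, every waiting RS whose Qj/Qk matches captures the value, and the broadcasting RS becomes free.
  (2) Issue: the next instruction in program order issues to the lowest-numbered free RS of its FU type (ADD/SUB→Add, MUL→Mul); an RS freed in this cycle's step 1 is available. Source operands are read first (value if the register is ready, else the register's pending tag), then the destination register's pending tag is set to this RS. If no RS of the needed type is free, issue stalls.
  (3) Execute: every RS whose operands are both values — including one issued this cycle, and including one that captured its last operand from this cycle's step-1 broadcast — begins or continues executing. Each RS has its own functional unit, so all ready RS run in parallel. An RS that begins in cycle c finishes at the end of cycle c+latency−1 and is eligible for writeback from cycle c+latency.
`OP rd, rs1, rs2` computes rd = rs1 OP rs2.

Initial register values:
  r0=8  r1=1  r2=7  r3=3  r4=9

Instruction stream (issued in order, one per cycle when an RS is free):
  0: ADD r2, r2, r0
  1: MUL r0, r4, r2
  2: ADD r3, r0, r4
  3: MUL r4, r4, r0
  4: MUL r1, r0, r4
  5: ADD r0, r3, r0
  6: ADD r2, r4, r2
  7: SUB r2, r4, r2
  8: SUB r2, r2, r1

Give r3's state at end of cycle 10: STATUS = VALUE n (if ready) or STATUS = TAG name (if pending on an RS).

STATUS = VALUE 144

cycle 1: issue ADD r2<-Add1 // r0:8,r1:1,r2:Add1,r3:3,r4:9
cycle 2: issue MUL r0<-Mul1 // r0:Mul1,r1:1,r2:Add1,r3:3,r4:9
cycle 3: CDB Add1=15; issue ADD r3<-Add1 // r0:Mul1,r1:1,r2:15,r3:Add1,r4:9
cycle 4: issue MUL r4<-Mul2 // r0:Mul1,r1:1,r2:15,r3:Add1,r4:Mul2
cycle 5: stall // r0:Mul1,r1:1,r2:15,r3:Add1,r4:Mul2
cycle 6: stall // r0:Mul1,r1:1,r2:15,r3:Add1,r4:Mul2
cycle 7: CDB Mul1=135; issue MUL r1<-Mul1 // r0:135,r1:Mul1,r2:15,r3:Add1,r4:Mul2
cycle 8: issue ADD r0<-Add2 // r0:Add2,r1:Mul1,r2:15,r3:Add1,r4:Mul2
cycle 9: CDB Add1=144; issue ADD r2<-Add1 // r0:Add2,r1:Mul1,r2:Add1,r3:144,r4:Mul2
cycle 10: stall // r0:Add2,r1:Mul1,r2:Add1,r3:144,r4:Mul2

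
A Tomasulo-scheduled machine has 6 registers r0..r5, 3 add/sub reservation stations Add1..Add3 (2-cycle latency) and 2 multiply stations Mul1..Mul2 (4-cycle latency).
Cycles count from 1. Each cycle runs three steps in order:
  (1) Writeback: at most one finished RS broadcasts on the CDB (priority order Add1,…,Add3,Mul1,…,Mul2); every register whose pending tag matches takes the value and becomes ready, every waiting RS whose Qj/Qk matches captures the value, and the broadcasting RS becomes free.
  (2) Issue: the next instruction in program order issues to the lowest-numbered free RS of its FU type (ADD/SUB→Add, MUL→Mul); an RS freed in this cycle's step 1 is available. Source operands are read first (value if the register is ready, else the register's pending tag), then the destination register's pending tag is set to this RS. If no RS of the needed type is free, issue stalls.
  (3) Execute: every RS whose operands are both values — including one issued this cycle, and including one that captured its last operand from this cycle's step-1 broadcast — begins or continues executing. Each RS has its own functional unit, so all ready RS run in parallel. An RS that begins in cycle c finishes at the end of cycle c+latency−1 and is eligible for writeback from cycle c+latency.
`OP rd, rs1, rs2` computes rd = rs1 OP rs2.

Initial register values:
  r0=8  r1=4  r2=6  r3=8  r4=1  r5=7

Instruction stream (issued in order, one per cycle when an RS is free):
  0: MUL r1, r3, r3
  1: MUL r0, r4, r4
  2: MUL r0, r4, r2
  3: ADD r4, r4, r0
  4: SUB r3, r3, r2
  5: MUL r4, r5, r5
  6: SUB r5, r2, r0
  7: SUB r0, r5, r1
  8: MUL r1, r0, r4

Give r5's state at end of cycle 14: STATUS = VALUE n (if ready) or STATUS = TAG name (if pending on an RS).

STATUS = VALUE 0

cycle 1: issue MUL r1<-Mul1 // r0:8,r1:Mul1,r2:6,r3:8,r4:1,r5:7
cycle 2: issue MUL r0<-Mul2 // r0:Mul2,r1:Mul1,r2:6,r3:8,r4:1,r5:7
cycle 3: stall // r0:Mul2,r1:Mul1,r2:6,r3:8,r4:1,r5:7
cycle 4: stall // r0:Mul2,r1:Mul1,r2:6,r3:8,r4:1,r5:7
cycle 5: CDB Mul1=64; issue MUL r0<-Mul1 // r0:Mul1,r1:64,r2:6,r3:8,r4:1,r5:7
cycle 6: CDB Mul2=1; issue ADD r4<-Add1 // r0:Mul1,r1:64,r2:6,r3:8,r4:Add1,r5:7
cycle 7: issue SUB r3<-Add2 // r0:Mul1,r1:64,r2:6,r3:Add2,r4:Add1,r5:7
cycle 8: issue MUL r4<-Mul2 // r0:Mul1,r1:64,r2:6,r3:Add2,r4:Mul2,r5:7
cycle 9: CDB Add2=2; issue SUB r5<-Add2 // r0:Mul1,r1:64,r2:6,r3:2,r4:Mul2,r5:Add2
cycle 10: CDB Mul1=6; issue SUB r0<-Add3 // r0:Add3,r1:64,r2:6,r3:2,r4:Mul2,r5:Add2
cycle 11: issue MUL r1<-Mul1 // r0:Add3,r1:Mul1,r2:6,r3:2,r4:Mul2,r5:Add2
cycle 12: CDB Add1=7 // r0:Add3,r1:Mul1,r2:6,r3:2,r4:Mul2,r5:Add2
cycle 13: CDB Add2=0 // r0:Add3,r1:Mul1,r2:6,r3:2,r4:Mul2,r5:0
cycle 14: CDB Mul2=49 // r0:Add3,r1:Mul1,r2:6,r3:2,r4:49,r5:0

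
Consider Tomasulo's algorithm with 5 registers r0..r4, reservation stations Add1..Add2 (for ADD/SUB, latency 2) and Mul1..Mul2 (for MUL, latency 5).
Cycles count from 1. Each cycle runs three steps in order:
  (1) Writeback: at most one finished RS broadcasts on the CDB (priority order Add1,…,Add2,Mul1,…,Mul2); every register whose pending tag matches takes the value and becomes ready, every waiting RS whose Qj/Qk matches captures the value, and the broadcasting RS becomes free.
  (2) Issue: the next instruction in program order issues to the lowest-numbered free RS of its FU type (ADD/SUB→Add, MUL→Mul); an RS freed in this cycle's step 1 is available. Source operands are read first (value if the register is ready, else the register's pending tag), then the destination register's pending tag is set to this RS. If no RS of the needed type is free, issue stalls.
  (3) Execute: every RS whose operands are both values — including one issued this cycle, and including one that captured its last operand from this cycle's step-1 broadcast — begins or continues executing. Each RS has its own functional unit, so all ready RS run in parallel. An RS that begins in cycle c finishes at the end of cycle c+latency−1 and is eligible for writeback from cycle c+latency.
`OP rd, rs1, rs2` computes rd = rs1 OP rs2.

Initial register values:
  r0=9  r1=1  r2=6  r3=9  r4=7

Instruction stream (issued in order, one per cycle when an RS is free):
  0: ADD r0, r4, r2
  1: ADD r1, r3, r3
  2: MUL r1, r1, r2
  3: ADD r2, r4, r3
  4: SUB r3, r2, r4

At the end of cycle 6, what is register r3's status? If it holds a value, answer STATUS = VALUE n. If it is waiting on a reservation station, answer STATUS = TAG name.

STATUS = TAG Add2

cycle 1: issue ADD r0<-Add1 // r0:Add1,r1:1,r2:6,r3:9,r4:7
cycle 2: issue ADD r1<-Add2 // r0:Add1,r1:Add2,r2:6,r3:9,r4:7
cycle 3: CDB Add1=13; issue MUL r1<-Mul1 // r0:13,r1:Mul1,r2:6,r3:9,r4:7
cycle 4: CDB Add2=18; issue ADD r2<-Add1 // r0:13,r1:Mul1,r2:Add1,r3:9,r4:7
cycle 5: issue SUB r3<-Add2 // r0:13,r1:Mul1,r2:Add1,r3:Add2,r4:7
cycle 6: CDB Add1=16 // r0:13,r1:Mul1,r2:16,r3:Add2,r4:7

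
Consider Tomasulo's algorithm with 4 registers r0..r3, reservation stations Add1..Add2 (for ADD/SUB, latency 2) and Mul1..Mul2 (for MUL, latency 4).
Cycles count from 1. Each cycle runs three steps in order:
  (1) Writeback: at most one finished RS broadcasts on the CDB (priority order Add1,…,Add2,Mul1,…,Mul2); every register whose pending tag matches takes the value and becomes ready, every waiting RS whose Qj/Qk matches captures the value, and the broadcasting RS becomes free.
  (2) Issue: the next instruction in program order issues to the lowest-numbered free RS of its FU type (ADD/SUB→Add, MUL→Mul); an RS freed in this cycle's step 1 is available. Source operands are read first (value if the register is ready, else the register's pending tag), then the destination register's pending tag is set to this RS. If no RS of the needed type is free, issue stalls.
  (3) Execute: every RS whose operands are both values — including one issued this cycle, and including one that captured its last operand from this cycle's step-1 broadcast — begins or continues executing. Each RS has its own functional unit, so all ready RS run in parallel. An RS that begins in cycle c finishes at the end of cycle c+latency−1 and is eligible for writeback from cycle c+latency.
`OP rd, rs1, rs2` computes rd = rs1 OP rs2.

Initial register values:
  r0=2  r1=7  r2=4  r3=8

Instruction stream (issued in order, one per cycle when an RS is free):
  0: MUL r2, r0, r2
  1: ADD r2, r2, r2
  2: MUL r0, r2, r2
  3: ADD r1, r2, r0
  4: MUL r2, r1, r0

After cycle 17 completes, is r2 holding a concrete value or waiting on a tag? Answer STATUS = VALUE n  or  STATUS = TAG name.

STATUS = VALUE 69632

c1: issue MUL r2<-Mul1 | r0:2,r1:7,r2:Mul1,r3:8
c2: issue ADD r2<-Add1 | r0:2,r1:7,r2:Add1,r3:8
c3: issue MUL r0<-Mul2 | r0:Mul2,r1:7,r2:Add1,r3:8
c4: issue ADD r1<-Add2 | r0:Mul2,r1:Add2,r2:Add1,r3:8
c5: CDB Mul1=8; issue MUL r2<-Mul1 | r0:Mul2,r1:Add2,r2:Mul1,r3:8
c6: - | r0:Mul2,r1:Add2,r2:Mul1,r3:8
c7: CDB Add1=16 | r0:Mul2,r1:Add2,r2:Mul1,r3:8
c8: - | r0:Mul2,r1:Add2,r2:Mul1,r3:8
c9: - | r0:Mul2,r1:Add2,r2:Mul1,r3:8
c10: - | r0:Mul2,r1:Add2,r2:Mul1,r3:8
c11: CDB Mul2=256 | r0:256,r1:Add2,r2:Mul1,r3:8
c12: - | r0:256,r1:Add2,r2:Mul1,r3:8
c13: CDB Add2=272 | r0:256,r1:272,r2:Mul1,r3:8
c14: - | r0:256,r1:272,r2:Mul1,r3:8
c15: - | r0:256,r1:272,r2:Mul1,r3:8
c16: - | r0:256,r1:272,r2:Mul1,r3:8
c17: CDB Mul1=69632 | r0:256,r1:272,r2:69632,r3:8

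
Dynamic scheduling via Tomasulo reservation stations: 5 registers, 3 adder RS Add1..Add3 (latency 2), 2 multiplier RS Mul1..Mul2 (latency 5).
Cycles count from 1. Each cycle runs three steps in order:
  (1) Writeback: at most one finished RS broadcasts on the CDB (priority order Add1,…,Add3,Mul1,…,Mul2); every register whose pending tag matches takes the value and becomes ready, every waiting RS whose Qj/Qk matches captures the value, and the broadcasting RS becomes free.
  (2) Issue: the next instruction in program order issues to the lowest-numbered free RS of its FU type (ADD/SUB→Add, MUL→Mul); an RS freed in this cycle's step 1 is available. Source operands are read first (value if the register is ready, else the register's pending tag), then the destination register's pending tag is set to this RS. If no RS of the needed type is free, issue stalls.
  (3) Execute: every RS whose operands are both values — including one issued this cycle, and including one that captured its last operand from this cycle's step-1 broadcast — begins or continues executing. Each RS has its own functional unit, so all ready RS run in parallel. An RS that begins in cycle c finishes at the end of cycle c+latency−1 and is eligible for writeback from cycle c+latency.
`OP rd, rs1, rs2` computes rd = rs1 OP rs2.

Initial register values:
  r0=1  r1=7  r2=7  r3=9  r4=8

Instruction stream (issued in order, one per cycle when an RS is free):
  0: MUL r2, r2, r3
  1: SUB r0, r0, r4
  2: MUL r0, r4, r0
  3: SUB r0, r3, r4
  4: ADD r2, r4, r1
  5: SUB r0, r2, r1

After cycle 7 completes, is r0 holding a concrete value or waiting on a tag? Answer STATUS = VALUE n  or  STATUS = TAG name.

  c1: issue MUL r2<-Mul1  regs: r0:1,r1:7,r2:Mul1,r3:9,r4:8
  c2: issue SUB r0<-Add1  regs: r0:Add1,r1:7,r2:Mul1,r3:9,r4:8
  c3: issue MUL r0<-Mul2  regs: r0:Mul2,r1:7,r2:Mul1,r3:9,r4:8
  c4: CDB Add1=-7; issue SUB r0<-Add1  regs: r0:Add1,r1:7,r2:Mul1,r3:9,r4:8
  c5: issue ADD r2<-Add2  regs: r0:Add1,r1:7,r2:Add2,r3:9,r4:8
  c6: CDB Add1=1; issue SUB r0<-Add1  regs: r0:Add1,r1:7,r2:Add2,r3:9,r4:8
  c7: CDB Add2=15  regs: r0:Add1,r1:7,r2:15,r3:9,r4:8

STATUS = TAG Add1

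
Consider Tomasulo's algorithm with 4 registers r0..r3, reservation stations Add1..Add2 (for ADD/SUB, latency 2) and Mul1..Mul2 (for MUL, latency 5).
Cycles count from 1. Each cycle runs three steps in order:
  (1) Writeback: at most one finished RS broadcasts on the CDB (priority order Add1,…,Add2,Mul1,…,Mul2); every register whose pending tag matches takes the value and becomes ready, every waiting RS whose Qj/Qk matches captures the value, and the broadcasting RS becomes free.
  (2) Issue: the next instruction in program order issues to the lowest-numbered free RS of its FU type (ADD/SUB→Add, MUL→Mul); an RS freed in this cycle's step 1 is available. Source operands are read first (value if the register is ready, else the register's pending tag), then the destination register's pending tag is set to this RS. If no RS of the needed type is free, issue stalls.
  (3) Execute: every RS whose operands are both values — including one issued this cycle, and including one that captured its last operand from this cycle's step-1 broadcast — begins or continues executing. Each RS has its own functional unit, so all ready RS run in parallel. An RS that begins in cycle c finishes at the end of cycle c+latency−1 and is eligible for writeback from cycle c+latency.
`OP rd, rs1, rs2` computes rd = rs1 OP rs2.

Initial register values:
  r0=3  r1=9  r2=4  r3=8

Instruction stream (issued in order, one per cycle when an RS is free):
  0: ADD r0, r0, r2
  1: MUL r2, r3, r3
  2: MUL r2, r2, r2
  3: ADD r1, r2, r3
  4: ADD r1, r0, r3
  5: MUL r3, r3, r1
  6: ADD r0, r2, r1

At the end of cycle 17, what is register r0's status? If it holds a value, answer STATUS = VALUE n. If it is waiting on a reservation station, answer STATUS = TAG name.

STATUS = VALUE 4111

  c1: issue ADD r0<-Add1  regs: r0:Add1,r1:9,r2:4,r3:8
  c2: issue MUL r2<-Mul1  regs: r0:Add1,r1:9,r2:Mul1,r3:8
  c3: CDB Add1=7; issue MUL r2<-Mul2  regs: r0:7,r1:9,r2:Mul2,r3:8
  c4: issue ADD r1<-Add1  regs: r0:7,r1:Add1,r2:Mul2,r3:8
  c5: issue ADD r1<-Add2  regs: r0:7,r1:Add2,r2:Mul2,r3:8
  c6: stall  regs: r0:7,r1:Add2,r2:Mul2,r3:8
  c7: CDB Add2=15; stall  regs: r0:7,r1:15,r2:Mul2,r3:8
  c8: CDB Mul1=64; issue MUL r3<-Mul1  regs: r0:7,r1:15,r2:Mul2,r3:Mul1
  c9: issue ADD r0<-Add2  regs: r0:Add2,r1:15,r2:Mul2,r3:Mul1
  c10: -  regs: r0:Add2,r1:15,r2:Mul2,r3:Mul1
  c11: -  regs: r0:Add2,r1:15,r2:Mul2,r3:Mul1
  c12: -  regs: r0:Add2,r1:15,r2:Mul2,r3:Mul1
  c13: CDB Mul1=120  regs: r0:Add2,r1:15,r2:Mul2,r3:120
  c14: CDB Mul2=4096  regs: r0:Add2,r1:15,r2:4096,r3:120
  c15: -  regs: r0:Add2,r1:15,r2:4096,r3:120
  c16: CDB Add1=4104  regs: r0:Add2,r1:15,r2:4096,r3:120
  c17: CDB Add2=4111  regs: r0:4111,r1:15,r2:4096,r3:120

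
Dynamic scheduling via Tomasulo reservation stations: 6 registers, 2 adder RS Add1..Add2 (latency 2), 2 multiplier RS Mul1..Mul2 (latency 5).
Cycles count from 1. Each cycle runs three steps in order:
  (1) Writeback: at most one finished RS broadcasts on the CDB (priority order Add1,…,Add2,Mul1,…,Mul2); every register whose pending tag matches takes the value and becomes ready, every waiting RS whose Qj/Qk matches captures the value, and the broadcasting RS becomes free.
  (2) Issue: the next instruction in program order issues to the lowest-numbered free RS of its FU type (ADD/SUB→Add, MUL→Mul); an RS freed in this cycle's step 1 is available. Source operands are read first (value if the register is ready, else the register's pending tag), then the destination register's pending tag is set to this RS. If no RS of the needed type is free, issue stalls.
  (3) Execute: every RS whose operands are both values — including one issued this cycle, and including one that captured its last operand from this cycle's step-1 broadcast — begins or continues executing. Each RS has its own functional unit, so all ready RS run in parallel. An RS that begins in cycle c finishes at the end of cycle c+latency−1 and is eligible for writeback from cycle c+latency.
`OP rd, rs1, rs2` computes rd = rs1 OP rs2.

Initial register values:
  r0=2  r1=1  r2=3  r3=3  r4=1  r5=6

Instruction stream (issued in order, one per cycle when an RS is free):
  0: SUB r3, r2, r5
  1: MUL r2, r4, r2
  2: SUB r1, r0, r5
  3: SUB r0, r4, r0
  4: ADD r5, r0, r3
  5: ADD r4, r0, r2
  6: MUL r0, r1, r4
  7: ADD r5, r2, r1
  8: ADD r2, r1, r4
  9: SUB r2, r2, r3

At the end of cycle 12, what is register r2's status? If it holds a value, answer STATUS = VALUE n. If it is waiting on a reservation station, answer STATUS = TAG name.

c1: issue SUB r3<-Add1 | r0:2,r1:1,r2:3,r3:Add1,r4:1,r5:6
c2: issue MUL r2<-Mul1 | r0:2,r1:1,r2:Mul1,r3:Add1,r4:1,r5:6
c3: CDB Add1=-3; issue SUB r1<-Add1 | r0:2,r1:Add1,r2:Mul1,r3:-3,r4:1,r5:6
c4: issue SUB r0<-Add2 | r0:Add2,r1:Add1,r2:Mul1,r3:-3,r4:1,r5:6
c5: CDB Add1=-4; issue ADD r5<-Add1 | r0:Add2,r1:-4,r2:Mul1,r3:-3,r4:1,r5:Add1
c6: CDB Add2=-1; issue ADD r4<-Add2 | r0:-1,r1:-4,r2:Mul1,r3:-3,r4:Add2,r5:Add1
c7: CDB Mul1=3; issue MUL r0<-Mul1 | r0:Mul1,r1:-4,r2:3,r3:-3,r4:Add2,r5:Add1
c8: CDB Add1=-4; issue ADD r5<-Add1 | r0:Mul1,r1:-4,r2:3,r3:-3,r4:Add2,r5:Add1
c9: CDB Add2=2; issue ADD r2<-Add2 | r0:Mul1,r1:-4,r2:Add2,r3:-3,r4:2,r5:Add1
c10: CDB Add1=-1; issue SUB r2<-Add1 | r0:Mul1,r1:-4,r2:Add1,r3:-3,r4:2,r5:-1
c11: CDB Add2=-2 | r0:Mul1,r1:-4,r2:Add1,r3:-3,r4:2,r5:-1
c12: - | r0:Mul1,r1:-4,r2:Add1,r3:-3,r4:2,r5:-1

STATUS = TAG Add1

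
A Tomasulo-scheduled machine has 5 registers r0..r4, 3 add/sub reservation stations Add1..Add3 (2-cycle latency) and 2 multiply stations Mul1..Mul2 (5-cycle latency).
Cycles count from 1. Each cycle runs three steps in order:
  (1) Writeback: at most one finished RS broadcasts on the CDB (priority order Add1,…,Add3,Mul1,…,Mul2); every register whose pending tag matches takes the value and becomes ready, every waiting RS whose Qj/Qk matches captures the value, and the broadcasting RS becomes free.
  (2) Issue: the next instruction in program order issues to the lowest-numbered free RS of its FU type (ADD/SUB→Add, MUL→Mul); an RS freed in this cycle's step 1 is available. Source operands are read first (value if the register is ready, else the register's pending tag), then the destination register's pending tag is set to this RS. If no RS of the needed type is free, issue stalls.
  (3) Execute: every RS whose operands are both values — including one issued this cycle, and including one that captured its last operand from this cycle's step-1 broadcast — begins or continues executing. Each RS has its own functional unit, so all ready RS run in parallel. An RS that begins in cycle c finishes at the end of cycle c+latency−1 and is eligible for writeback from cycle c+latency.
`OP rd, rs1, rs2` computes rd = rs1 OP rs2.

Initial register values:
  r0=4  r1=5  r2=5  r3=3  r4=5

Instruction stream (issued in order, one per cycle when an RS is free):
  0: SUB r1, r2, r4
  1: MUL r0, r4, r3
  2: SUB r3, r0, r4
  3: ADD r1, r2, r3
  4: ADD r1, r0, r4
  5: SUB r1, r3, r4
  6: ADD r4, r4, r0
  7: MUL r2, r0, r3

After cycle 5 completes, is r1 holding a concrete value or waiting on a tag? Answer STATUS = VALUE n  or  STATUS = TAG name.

STATUS = TAG Add3

  c1: issue SUB r1<-Add1  regs: r0:4,r1:Add1,r2:5,r3:3,r4:5
  c2: issue MUL r0<-Mul1  regs: r0:Mul1,r1:Add1,r2:5,r3:3,r4:5
  c3: CDB Add1=0; issue SUB r3<-Add1  regs: r0:Mul1,r1:0,r2:5,r3:Add1,r4:5
  c4: issue ADD r1<-Add2  regs: r0:Mul1,r1:Add2,r2:5,r3:Add1,r4:5
  c5: issue ADD r1<-Add3  regs: r0:Mul1,r1:Add3,r2:5,r3:Add1,r4:5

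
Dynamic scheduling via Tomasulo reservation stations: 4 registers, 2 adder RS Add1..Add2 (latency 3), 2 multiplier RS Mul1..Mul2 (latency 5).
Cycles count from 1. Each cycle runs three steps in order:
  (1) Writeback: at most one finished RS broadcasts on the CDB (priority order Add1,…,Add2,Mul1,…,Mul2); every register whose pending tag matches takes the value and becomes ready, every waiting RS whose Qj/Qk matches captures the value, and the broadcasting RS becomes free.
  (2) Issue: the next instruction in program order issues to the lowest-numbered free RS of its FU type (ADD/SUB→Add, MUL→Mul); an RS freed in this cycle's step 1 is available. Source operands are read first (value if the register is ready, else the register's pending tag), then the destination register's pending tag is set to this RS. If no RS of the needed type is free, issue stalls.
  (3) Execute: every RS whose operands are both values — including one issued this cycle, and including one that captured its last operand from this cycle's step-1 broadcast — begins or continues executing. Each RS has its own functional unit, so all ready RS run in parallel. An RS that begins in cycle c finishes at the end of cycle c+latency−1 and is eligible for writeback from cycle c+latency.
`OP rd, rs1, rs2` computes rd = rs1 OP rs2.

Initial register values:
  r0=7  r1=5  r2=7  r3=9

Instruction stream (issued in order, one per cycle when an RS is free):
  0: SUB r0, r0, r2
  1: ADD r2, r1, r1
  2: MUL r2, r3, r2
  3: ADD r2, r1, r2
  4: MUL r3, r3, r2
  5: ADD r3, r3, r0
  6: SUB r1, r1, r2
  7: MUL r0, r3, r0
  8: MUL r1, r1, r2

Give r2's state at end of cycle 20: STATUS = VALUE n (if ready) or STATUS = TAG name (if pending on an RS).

STATUS = VALUE 95

c1: issue SUB r0<-Add1 | r0:Add1,r1:5,r2:7,r3:9
c2: issue ADD r2<-Add2 | r0:Add1,r1:5,r2:Add2,r3:9
c3: issue MUL r2<-Mul1 | r0:Add1,r1:5,r2:Mul1,r3:9
c4: CDB Add1=0; issue ADD r2<-Add1 | r0:0,r1:5,r2:Add1,r3:9
c5: CDB Add2=10; issue MUL r3<-Mul2 | r0:0,r1:5,r2:Add1,r3:Mul2
c6: issue ADD r3<-Add2 | r0:0,r1:5,r2:Add1,r3:Add2
c7: stall | r0:0,r1:5,r2:Add1,r3:Add2
c8: stall | r0:0,r1:5,r2:Add1,r3:Add2
c9: stall | r0:0,r1:5,r2:Add1,r3:Add2
c10: CDB Mul1=90; stall | r0:0,r1:5,r2:Add1,r3:Add2
c11: stall | r0:0,r1:5,r2:Add1,r3:Add2
c12: stall | r0:0,r1:5,r2:Add1,r3:Add2
c13: CDB Add1=95; issue SUB r1<-Add1 | r0:0,r1:Add1,r2:95,r3:Add2
c14: issue MUL r0<-Mul1 | r0:Mul1,r1:Add1,r2:95,r3:Add2
c15: stall | r0:Mul1,r1:Add1,r2:95,r3:Add2
c16: CDB Add1=-90; stall | r0:Mul1,r1:-90,r2:95,r3:Add2
c17: stall | r0:Mul1,r1:-90,r2:95,r3:Add2
c18: CDB Mul2=855; issue MUL r1<-Mul2 | r0:Mul1,r1:Mul2,r2:95,r3:Add2
c19: - | r0:Mul1,r1:Mul2,r2:95,r3:Add2
c20: - | r0:Mul1,r1:Mul2,r2:95,r3:Add2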